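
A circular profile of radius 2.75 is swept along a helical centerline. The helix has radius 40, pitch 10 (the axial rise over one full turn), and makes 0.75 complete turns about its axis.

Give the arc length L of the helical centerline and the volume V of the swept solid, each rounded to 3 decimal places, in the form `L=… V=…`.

L=188.645 V=4481.877

2πR = 2π·40 = 251.327412
per-turn = √(251.327412² + 10²) = √(63165.4682 + 100) = √63265.4682 = 251.526277
L = 0.75 × 251.526277 = 188.644708
V = π·2.75² × L = 23.758294 × 188.644708 = 4481.876517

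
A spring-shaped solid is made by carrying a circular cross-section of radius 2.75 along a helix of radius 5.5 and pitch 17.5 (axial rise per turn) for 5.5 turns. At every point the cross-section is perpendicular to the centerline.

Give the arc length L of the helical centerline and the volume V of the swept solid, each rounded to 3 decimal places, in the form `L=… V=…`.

2πR = 2π·5.5 = 34.557519
per-turn = √(34.557519² + 17.5²) = √(1194.2221 + 306.25) = √1500.4721 = 38.735928
L = 5.5 × 38.735928 = 213.047605
V = π·2.75² × L = 23.758294 × 213.047605 = 5061.647731

L=213.048 V=5061.648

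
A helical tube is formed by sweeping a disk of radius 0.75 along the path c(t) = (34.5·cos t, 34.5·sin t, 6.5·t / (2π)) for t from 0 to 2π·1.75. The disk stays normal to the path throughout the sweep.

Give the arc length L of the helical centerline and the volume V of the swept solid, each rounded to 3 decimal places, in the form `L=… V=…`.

L=379.518 V=670.663

2πR = 2π·34.5 = 216.769893
per-turn = √(216.769893² + 6.5²) = √(46989.1866 + 42.25) = √47031.4366 = 216.867325
L = 1.75 × 216.867325 = 379.517818
V = π·0.75² × L = 1.767146 × 379.517818 = 670.663344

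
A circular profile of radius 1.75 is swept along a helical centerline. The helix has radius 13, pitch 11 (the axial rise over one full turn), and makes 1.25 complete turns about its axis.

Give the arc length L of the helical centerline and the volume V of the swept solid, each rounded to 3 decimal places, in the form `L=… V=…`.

2πR = 2π·13 = 81.681409
per-turn = √(81.681409² + 11²) = √(6671.8526 + 121) = √6792.8526 = 82.418763
L = 1.25 × 82.418763 = 103.023454
V = π·1.75² × L = 9.621128 × 103.023454 = 991.201790

L=103.023 V=991.202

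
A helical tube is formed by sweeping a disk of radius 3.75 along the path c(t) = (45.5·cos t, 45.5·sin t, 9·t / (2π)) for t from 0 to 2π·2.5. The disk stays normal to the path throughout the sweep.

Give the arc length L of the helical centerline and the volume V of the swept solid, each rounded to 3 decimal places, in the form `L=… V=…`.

L=715.066 V=31590.666

2πR = 2π·45.5 = 285.884931
per-turn = √(285.884931² + 9²) = √(81730.1940 + 81) = √81811.1940 = 286.026562
L = 2.5 × 286.026562 = 715.066404
V = π·3.75² × L = 44.178647 × 715.066404 = 31590.666043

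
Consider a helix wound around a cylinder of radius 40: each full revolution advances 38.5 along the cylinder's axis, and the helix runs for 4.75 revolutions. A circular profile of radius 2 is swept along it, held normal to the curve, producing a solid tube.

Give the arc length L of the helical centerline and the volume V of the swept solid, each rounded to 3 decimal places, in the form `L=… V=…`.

2πR = 2π·40 = 251.327412
per-turn = √(251.327412² + 38.5²) = √(63165.4682 + 1482.25) = √64647.7182 = 254.259156
L = 4.75 × 254.259156 = 1207.730989
V = π·2² × L = 12.566371 × 1207.730989 = 15176.795207

L=1207.731 V=15176.795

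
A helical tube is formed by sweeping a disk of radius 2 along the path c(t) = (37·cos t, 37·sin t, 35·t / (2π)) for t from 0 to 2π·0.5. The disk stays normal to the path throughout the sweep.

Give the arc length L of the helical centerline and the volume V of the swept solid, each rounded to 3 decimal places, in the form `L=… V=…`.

L=117.549 V=1477.163

2πR = 2π·37 = 232.477856
per-turn = √(232.477856² + 35²) = √(54045.9537 + 1225) = √55270.9537 = 235.097753
L = 0.5 × 235.097753 = 117.548877
V = π·2² × L = 12.566371 × 117.548877 = 1477.162751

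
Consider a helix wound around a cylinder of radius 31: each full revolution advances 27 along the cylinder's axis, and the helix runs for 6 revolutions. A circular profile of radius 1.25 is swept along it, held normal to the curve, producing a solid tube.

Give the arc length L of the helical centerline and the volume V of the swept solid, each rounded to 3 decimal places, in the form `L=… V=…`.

L=1179.847 V=5791.561

2πR = 2π·31 = 194.778745
per-turn = √(194.778745² + 27²) = √(37938.7593 + 729) = √38667.7593 = 196.641194
L = 6 × 196.641194 = 1179.847166
V = π·1.25² × L = 4.908739 × 1179.847166 = 5791.561234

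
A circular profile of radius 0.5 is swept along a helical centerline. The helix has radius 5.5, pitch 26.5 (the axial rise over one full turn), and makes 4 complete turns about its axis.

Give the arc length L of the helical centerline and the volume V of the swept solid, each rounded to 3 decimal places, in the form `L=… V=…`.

L=174.194 V=136.812

2πR = 2π·5.5 = 34.557519
per-turn = √(34.557519² + 26.5²) = √(1194.2221 + 702.25) = √1896.4721 = 43.548503
L = 4 × 43.548503 = 174.194013
V = π·0.5² × L = 0.785398 × 174.194013 = 136.811658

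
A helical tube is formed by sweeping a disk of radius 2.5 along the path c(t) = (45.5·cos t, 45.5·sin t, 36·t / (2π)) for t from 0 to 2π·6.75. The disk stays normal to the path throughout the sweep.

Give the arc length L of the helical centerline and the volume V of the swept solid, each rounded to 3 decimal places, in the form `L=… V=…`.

2πR = 2π·45.5 = 285.884931
per-turn = √(285.884931² + 36²) = √(81730.1940 + 1296) = √83026.1940 = 288.142663
L = 6.75 × 288.142663 = 1944.962973
V = π·2.5² × L = 19.634954 × 1944.962973 = 38189.258671

L=1944.963 V=38189.259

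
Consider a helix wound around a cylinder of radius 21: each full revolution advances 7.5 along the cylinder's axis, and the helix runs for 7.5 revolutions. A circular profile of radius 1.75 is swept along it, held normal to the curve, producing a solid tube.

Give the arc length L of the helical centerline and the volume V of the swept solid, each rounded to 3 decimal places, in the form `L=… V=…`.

2πR = 2π·21 = 131.946891
per-turn = √(131.946891² + 7.5²) = √(17409.9822 + 56.25) = √17466.2322 = 132.159873
L = 7.5 × 132.159873 = 991.199051
V = π·1.75² × L = 9.621128 × 991.199051 = 9536.452452

L=991.199 V=9536.452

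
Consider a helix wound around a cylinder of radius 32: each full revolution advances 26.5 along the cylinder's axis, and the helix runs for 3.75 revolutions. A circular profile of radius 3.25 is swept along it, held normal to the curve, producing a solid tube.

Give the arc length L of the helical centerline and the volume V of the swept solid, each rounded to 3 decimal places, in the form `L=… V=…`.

2πR = 2π·32 = 201.061930
per-turn = √(201.061930² + 26.5²) = √(40425.8996 + 702.25) = √41128.1496 = 202.800763
L = 3.75 × 202.800763 = 760.502863
V = π·3.25² × L = 33.183072 × 760.502863 = 25235.821555

L=760.503 V=25235.822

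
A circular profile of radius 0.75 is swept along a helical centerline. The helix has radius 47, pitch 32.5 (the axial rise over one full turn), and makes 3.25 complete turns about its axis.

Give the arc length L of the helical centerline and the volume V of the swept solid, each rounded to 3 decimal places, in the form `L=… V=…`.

L=965.551 V=1706.270

2πR = 2π·47 = 295.309709
per-turn = √(295.309709² + 32.5²) = √(87207.8245 + 1056.25) = √88264.0745 = 297.092704
L = 3.25 × 297.092704 = 965.551286
V = π·0.75² × L = 1.767146 × 965.551286 = 1706.269966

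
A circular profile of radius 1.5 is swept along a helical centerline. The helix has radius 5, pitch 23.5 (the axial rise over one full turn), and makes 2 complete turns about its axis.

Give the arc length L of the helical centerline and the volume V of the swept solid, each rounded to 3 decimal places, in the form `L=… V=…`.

2πR = 2π·5 = 31.415927
per-turn = √(31.415927² + 23.5²) = √(986.9604 + 552.25) = √1539.2104 = 39.232773
L = 2 × 39.232773 = 78.465545
V = π·1.5² × L = 7.068583 × 78.465545 = 554.640255

L=78.466 V=554.640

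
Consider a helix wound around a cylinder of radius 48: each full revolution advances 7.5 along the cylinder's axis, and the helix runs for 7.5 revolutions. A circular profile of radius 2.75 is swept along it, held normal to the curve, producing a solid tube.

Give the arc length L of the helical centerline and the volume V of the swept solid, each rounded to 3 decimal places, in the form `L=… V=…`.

L=2262.646 V=53756.610

2πR = 2π·48 = 301.592895
per-turn = √(301.592895² + 7.5²) = √(90958.2742 + 56.25) = √91014.5242 = 301.686135
L = 7.5 × 301.686135 = 2262.646014
V = π·2.75² × L = 23.758294 × 2262.646014 = 53756.610217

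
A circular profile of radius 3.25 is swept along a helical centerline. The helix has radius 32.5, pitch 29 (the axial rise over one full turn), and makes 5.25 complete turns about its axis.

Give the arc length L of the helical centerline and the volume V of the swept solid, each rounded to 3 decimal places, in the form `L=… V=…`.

2πR = 2π·32.5 = 204.203522
per-turn = √(204.203522² + 29²) = √(41699.0786 + 841) = √42540.0786 = 206.252463
L = 5.25 × 206.252463 = 1082.825432
V = π·3.25² × L = 33.183072 × 1082.825432 = 35931.474712

L=1082.825 V=35931.475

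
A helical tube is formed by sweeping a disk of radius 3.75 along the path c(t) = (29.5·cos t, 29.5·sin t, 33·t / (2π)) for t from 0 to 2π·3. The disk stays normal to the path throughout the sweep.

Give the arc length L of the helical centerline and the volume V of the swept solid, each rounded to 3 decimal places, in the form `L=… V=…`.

L=564.806 V=24952.365

2πR = 2π·29.5 = 185.353967
per-turn = √(185.353967² + 33²) = √(34356.0929 + 1089) = √35445.0929 = 188.268672
L = 3 × 188.268672 = 564.806017
V = π·3.75² × L = 44.178647 × 564.806017 = 24952.365452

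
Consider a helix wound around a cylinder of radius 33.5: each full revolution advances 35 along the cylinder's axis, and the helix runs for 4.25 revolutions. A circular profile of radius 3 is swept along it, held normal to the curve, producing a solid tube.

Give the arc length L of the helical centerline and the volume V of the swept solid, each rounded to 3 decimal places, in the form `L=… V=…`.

L=906.851 V=25640.618

2πR = 2π·33.5 = 210.486708
per-turn = √(210.486708² + 35²) = √(44304.6542 + 1225) = √45529.6542 = 213.376789
L = 4.25 × 213.376789 = 906.851354
V = π·3² × L = 28.274334 × 906.851354 = 25640.617964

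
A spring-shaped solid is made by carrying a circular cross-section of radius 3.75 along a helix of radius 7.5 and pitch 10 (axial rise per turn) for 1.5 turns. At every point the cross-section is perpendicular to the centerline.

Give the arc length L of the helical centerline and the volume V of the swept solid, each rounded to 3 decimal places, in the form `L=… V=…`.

L=72.260 V=3192.343

2πR = 2π·7.5 = 47.123890
per-turn = √(47.123890² + 10²) = √(2220.6610 + 100) = √2320.6610 = 48.173239
L = 1.5 × 48.173239 = 72.259859
V = π·3.75² × L = 44.178647 × 72.259859 = 3192.342782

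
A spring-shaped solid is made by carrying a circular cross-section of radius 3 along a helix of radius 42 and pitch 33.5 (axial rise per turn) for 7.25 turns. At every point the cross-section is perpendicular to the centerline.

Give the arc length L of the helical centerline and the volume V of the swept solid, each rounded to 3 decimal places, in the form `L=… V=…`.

L=1928.584 V=54529.434

2πR = 2π·42 = 263.893783
per-turn = √(263.893783² + 33.5²) = √(69639.9287 + 1122.25) = √70762.1787 = 266.011614
L = 7.25 × 266.011614 = 1928.584200
V = π·3² × L = 28.274334 × 1928.584200 = 54529.433584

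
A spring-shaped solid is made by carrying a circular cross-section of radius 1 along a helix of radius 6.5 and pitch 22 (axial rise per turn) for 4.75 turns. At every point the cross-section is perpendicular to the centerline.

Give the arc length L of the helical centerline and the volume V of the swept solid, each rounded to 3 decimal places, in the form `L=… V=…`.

2πR = 2π·6.5 = 40.840704
per-turn = √(40.840704² + 22²) = √(1667.9631 + 484) = √2151.9631 = 46.389257
L = 4.75 × 46.389257 = 220.348970
V = π·1² × L = 3.141593 × 220.348970 = 692.246704

L=220.349 V=692.247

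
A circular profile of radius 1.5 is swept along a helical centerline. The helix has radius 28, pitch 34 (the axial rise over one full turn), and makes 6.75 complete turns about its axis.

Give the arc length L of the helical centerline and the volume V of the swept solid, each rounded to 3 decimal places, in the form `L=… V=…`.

L=1209.495 V=8549.418

2πR = 2π·28 = 175.929189
per-turn = √(175.929189² + 34²) = √(30951.0794 + 1156) = √32107.0794 = 179.184484
L = 6.75 × 179.184484 = 1209.495269
V = π·1.5² × L = 7.068583 × 1209.495269 = 8549.418265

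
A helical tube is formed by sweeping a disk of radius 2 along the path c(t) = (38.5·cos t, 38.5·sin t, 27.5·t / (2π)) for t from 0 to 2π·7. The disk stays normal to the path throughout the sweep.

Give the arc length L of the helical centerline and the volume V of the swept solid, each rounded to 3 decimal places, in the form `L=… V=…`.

L=1704.225 V=21415.926

2πR = 2π·38.5 = 241.902634
per-turn = √(241.902634² + 27.5²) = √(58516.8845 + 756.25) = √59273.1345 = 243.460745
L = 7 × 243.460745 = 1704.225217
V = π·2² × L = 12.566371 × 1704.225217 = 21415.925687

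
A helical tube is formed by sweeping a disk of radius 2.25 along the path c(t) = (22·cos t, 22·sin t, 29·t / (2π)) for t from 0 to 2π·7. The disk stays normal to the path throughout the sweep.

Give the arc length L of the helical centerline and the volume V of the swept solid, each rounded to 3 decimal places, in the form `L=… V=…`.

2πR = 2π·22 = 138.230077
per-turn = √(138.230077² + 29²) = √(19107.5541 + 841) = √19948.5541 = 141.239350
L = 7 × 141.239350 = 988.675453
V = π·2.25² × L = 15.904313 × 988.675453 = 15724.203675

L=988.675 V=15724.204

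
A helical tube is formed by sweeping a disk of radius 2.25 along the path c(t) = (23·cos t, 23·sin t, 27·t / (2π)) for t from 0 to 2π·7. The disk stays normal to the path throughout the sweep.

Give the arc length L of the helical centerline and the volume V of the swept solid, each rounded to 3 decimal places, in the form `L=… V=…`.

2πR = 2π·23 = 144.513262
per-turn = √(144.513262² + 27²) = √(20884.0829 + 729) = √21613.0829 = 147.013887
L = 7 × 147.013887 = 1029.097208
V = π·2.25² × L = 15.904313 × 1029.097208 = 16367.083901

L=1029.097 V=16367.084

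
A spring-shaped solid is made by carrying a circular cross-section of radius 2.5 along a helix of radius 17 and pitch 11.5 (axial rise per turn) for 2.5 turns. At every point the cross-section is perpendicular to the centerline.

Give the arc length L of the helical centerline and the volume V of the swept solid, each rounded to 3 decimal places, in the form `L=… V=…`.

L=268.579 V=5273.528

2πR = 2π·17 = 106.814150
per-turn = √(106.814150² + 11.5²) = √(11409.2627 + 132.25) = √11541.5127 = 107.431432
L = 2.5 × 107.431432 = 268.578581
V = π·2.5² × L = 19.634954 × 268.578581 = 5273.528111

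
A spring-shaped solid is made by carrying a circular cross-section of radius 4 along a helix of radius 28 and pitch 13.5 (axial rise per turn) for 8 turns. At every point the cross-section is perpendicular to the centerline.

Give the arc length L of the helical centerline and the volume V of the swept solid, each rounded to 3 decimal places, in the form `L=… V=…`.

2πR = 2π·28 = 175.929189
per-turn = √(175.929189² + 13.5²) = √(30951.0794 + 182.25) = √31133.3294 = 176.446392
L = 8 × 176.446392 = 1411.571139
V = π·4² × L = 50.265482 × 1411.571139 = 70953.304347

L=1411.571 V=70953.304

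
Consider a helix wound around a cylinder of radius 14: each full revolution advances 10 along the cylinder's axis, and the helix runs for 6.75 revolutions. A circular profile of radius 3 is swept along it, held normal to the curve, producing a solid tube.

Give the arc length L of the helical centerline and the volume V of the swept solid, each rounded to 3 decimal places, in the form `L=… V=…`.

L=597.585 V=16896.331

2πR = 2π·14 = 87.964594
per-turn = √(87.964594² + 10²) = √(7737.7699 + 100) = √7837.7699 = 88.531180
L = 6.75 × 88.531180 = 597.585466
V = π·3² × L = 28.274334 × 597.585466 = 16896.330980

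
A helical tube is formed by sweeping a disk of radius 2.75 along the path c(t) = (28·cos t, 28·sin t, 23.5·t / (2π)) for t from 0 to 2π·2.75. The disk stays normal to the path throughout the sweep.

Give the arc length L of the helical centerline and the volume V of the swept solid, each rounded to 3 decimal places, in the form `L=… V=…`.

L=488.102 V=11596.480

2πR = 2π·28 = 175.929189
per-turn = √(175.929189² + 23.5²) = √(30951.0794 + 552.25) = √31503.3294 = 177.491773
L = 2.75 × 177.491773 = 488.102375
V = π·2.75² × L = 23.758294 × 488.102375 = 11596.479946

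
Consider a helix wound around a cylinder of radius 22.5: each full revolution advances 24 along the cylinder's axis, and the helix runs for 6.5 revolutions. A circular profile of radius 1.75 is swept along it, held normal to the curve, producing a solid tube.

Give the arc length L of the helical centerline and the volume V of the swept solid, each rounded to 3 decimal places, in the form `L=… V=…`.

2πR = 2π·22.5 = 141.371669
per-turn = √(141.371669² + 24²) = √(19985.9489 + 576) = √20561.9489 = 143.394382
L = 6.5 × 143.394382 = 932.063486
V = π·1.75² × L = 9.621128 × 932.063486 = 8967.501636

L=932.063 V=8967.502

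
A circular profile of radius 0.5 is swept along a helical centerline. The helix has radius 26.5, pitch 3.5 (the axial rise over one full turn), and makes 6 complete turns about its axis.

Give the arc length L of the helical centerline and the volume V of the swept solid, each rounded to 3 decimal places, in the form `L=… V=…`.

2πR = 2π·26.5 = 166.504411
per-turn = √(166.504411² + 3.5²) = √(27723.7188 + 12.25) = √27735.9688 = 166.541192
L = 6 × 166.541192 = 999.247154
V = π·0.5² × L = 0.785398 × 999.247154 = 784.806880

L=999.247 V=784.807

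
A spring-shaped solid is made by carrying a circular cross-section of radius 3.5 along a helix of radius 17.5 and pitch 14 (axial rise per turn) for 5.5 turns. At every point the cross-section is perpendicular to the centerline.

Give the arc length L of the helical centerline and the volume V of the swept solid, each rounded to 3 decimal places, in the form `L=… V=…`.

L=609.639 V=23461.652

2πR = 2π·17.5 = 109.955743
per-turn = √(109.955743² + 14²) = √(12090.2654 + 196) = √12286.2654 = 110.843427
L = 5.5 × 110.843427 = 609.638851
V = π·3.5² × L = 38.484510 × 609.638851 = 23461.652444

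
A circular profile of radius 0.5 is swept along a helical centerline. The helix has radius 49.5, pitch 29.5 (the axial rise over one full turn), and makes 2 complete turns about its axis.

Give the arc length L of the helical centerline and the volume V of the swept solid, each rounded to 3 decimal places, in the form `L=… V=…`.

2πR = 2π·49.5 = 311.017673
per-turn = √(311.017673² + 29.5²) = √(96731.9927 + 870.25) = √97602.2427 = 312.413576
L = 2 × 312.413576 = 624.827153
V = π·0.5² × L = 0.785398 × 624.827153 = 490.738098

L=624.827 V=490.738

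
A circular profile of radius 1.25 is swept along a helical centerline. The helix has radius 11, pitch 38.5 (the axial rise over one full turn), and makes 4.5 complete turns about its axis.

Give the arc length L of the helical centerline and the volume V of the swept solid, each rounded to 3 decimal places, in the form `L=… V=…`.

2πR = 2π·11 = 69.115038
per-turn = √(69.115038² + 38.5²) = √(4776.8885 + 1482.25) = √6259.1385 = 79.114718
L = 4.5 × 79.114718 = 356.016229
V = π·1.25² × L = 4.908739 × 356.016229 = 1747.590577

L=356.016 V=1747.591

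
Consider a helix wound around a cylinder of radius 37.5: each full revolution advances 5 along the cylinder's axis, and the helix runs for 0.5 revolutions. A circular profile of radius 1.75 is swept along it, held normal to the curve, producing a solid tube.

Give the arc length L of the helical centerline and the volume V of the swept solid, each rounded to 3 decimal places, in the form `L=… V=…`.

2πR = 2π·37.5 = 235.619449
per-turn = √(235.619449² + 5²) = √(55516.5248 + 25) = √55541.5248 = 235.672495
L = 0.5 × 235.672495 = 117.836247
V = π·1.75² × L = 9.621128 × 117.836247 = 1133.717560

L=117.836 V=1133.718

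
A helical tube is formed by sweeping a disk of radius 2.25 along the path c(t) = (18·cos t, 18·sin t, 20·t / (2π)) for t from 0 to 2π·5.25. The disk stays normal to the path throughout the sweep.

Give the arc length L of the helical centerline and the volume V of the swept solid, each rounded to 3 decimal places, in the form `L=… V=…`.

L=602.974 V=9589.880

2πR = 2π·18 = 113.097336
per-turn = √(113.097336² + 20²) = √(12791.0073 + 400) = √13191.0073 = 114.852111
L = 5.25 × 114.852111 = 602.973581
V = π·2.25² × L = 15.904313 × 602.973581 = 9589.880440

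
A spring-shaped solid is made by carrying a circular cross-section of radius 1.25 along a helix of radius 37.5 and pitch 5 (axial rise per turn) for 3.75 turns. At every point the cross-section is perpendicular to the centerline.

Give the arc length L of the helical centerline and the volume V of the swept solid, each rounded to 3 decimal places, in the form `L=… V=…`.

2πR = 2π·37.5 = 235.619449
per-turn = √(235.619449² + 5²) = √(55516.5248 + 25) = √55541.5248 = 235.672495
L = 3.75 × 235.672495 = 883.771855
V = π·1.25² × L = 4.908739 × 883.771855 = 4338.204949

L=883.772 V=4338.205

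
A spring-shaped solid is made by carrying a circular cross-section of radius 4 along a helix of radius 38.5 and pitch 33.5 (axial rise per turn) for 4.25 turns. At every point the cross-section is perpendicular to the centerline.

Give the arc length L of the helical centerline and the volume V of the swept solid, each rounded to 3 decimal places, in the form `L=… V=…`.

2πR = 2π·38.5 = 241.902634
per-turn = √(241.902634² + 33.5²) = √(58516.8845 + 1122.25) = √59639.1345 = 244.211250
L = 4.25 × 244.211250 = 1037.897811
V = π·4² × L = 50.265482 × 1037.897811 = 52170.434229

L=1037.898 V=52170.434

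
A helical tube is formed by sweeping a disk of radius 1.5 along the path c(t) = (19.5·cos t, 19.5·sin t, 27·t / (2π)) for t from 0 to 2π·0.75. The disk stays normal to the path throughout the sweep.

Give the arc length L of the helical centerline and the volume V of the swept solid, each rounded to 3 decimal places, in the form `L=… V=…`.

2πR = 2π·19.5 = 122.522113
per-turn = √(122.522113² + 27²) = √(15011.6683 + 729) = √15740.6683 = 125.461820
L = 0.75 × 125.461820 = 94.096365
V = π·1.5² × L = 7.068583 × 94.096365 = 665.128011

L=94.096 V=665.128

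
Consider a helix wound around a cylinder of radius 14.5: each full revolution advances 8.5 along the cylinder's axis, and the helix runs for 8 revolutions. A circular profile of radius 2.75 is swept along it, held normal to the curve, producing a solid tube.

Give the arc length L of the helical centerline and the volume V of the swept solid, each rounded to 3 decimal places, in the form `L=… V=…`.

2πR = 2π·14.5 = 91.106187
per-turn = √(91.106187² + 8.5²) = √(8300.3373 + 72.25) = √8372.5873 = 91.501843
L = 8 × 91.501843 = 732.014745
V = π·2.75² × L = 23.758294 × 732.014745 = 17391.421854

L=732.015 V=17391.422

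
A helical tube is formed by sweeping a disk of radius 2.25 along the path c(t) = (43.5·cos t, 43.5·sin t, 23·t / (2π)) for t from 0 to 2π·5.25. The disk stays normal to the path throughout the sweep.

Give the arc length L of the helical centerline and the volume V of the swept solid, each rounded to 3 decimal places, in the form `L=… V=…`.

L=1439.994 V=22902.116

2πR = 2π·43.5 = 273.318561
per-turn = √(273.318561² + 23²) = √(74703.0357 + 529) = √75232.0357 = 274.284589
L = 5.25 × 274.284589 = 1439.994092
V = π·2.25² × L = 15.904313 × 1439.994092 = 22902.116478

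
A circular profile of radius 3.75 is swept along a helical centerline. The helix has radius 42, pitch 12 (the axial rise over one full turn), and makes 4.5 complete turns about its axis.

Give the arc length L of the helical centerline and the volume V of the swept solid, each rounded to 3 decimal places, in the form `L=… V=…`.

L=1188.749 V=52517.329

2πR = 2π·42 = 263.893783
per-turn = √(263.893783² + 12²) = √(69639.9287 + 144) = √69783.9287 = 264.166479
L = 4.5 × 264.166479 = 1188.749156
V = π·3.75² × L = 44.178647 × 1188.749156 = 52517.328955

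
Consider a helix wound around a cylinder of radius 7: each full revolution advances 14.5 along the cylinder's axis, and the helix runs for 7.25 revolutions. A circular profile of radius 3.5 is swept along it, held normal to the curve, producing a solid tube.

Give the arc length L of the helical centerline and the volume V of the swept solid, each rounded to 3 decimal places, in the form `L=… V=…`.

L=335.753 V=12921.308

2πR = 2π·7 = 43.982297
per-turn = √(43.982297² + 14.5²) = √(1934.4425 + 210.25) = √2144.6925 = 46.310824
L = 7.25 × 46.310824 = 335.753477
V = π·3.5² × L = 38.484510 × 335.753477 = 12921.308060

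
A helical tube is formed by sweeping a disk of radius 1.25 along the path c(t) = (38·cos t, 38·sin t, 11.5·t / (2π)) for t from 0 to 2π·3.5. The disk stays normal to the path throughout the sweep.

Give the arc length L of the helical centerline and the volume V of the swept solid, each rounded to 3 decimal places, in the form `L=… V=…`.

2πR = 2π·38 = 238.761042
per-turn = √(238.761042² + 11.5²) = √(57006.8350 + 132.25) = √57139.0850 = 239.037832
L = 3.5 × 239.037832 = 836.632411
V = π·1.25² × L = 4.908739 × 836.632411 = 4106.809745

L=836.632 V=4106.810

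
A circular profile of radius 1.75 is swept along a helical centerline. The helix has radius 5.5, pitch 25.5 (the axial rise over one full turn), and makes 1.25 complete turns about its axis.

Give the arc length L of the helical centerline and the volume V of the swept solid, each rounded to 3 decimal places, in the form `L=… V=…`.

L=53.684 V=516.502

2πR = 2π·5.5 = 34.557519
per-turn = √(34.557519² + 25.5²) = √(1194.2221 + 650.25) = √1844.4721 = 42.947318
L = 1.25 × 42.947318 = 53.684148
V = π·1.75² × L = 9.621128 × 53.684148 = 516.502029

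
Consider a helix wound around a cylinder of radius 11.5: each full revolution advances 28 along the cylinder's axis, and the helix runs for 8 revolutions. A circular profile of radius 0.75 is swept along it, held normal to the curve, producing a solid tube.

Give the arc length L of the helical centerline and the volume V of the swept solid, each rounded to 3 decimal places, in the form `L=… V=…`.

2πR = 2π·11.5 = 72.256631
per-turn = √(72.256631² + 28²) = √(5221.0207 + 784) = √6005.0207 = 77.492069
L = 8 × 77.492069 = 619.936550
V = π·0.75² × L = 1.767146 × 619.936550 = 1095.518313

L=619.937 V=1095.518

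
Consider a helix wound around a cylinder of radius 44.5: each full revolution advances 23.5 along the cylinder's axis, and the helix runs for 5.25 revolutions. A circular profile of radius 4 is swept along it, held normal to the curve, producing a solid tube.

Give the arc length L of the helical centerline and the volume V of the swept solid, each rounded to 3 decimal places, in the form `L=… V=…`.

L=1473.085 V=74045.316

2πR = 2π·44.5 = 279.601746
per-turn = √(279.601746² + 23.5²) = √(78177.1365 + 552.25) = √78729.3865 = 280.587574
L = 5.25 × 280.587574 = 1473.084761
V = π·4² × L = 50.265482 × 1473.084761 = 74045.316234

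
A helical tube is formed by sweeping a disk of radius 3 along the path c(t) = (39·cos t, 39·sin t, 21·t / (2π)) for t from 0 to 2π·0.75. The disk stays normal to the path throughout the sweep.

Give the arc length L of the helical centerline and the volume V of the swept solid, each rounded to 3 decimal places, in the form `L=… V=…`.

2πR = 2π·39 = 245.044227
per-turn = √(245.044227² + 21²) = √(60046.6732 + 441) = √60487.6732 = 245.942418
L = 0.75 × 245.942418 = 184.456814
V = π·3² × L = 28.274334 × 184.456814 = 5215.393541

L=184.457 V=5215.394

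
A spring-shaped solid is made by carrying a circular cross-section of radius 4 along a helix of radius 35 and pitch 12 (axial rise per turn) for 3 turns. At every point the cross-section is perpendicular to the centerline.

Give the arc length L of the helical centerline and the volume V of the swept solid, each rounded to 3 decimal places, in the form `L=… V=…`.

L=660.716 V=33211.206

2πR = 2π·35 = 219.911486
per-turn = √(219.911486² + 12²) = √(48361.0616 + 144) = √48505.0616 = 220.238647
L = 3 × 220.238647 = 660.715941
V = π·4² × L = 50.265482 × 660.715941 = 33211.205519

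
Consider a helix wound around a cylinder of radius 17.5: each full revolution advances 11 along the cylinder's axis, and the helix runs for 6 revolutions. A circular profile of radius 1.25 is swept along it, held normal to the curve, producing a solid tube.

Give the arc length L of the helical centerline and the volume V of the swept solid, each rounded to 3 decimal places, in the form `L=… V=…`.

L=663.028 V=3254.629

2πR = 2π·17.5 = 109.955743
per-turn = √(109.955743² + 11²) = √(12090.2654 + 121) = √12211.2654 = 110.504594
L = 6 × 110.504594 = 663.027567
V = π·1.25² × L = 4.908739 × 663.027567 = 3254.628957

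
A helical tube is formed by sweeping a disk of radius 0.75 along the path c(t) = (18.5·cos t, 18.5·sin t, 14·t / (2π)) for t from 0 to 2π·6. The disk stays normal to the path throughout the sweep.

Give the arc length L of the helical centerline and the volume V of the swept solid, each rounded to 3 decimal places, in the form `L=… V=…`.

2πR = 2π·18.5 = 116.238928
per-turn = √(116.238928² + 14²) = √(13511.4884 + 196) = √13707.4884 = 117.078984
L = 6 × 117.078984 = 702.473902
V = π·0.75² × L = 1.767146 × 702.473902 = 1241.373853

L=702.474 V=1241.374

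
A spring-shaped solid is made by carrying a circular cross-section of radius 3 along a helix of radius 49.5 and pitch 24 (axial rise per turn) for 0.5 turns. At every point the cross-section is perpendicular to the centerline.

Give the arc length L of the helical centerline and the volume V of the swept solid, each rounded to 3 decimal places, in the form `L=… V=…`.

L=155.971 V=4409.980

2πR = 2π·49.5 = 311.017673
per-turn = √(311.017673² + 24²) = √(96731.9927 + 576) = √97307.9927 = 311.942291
L = 0.5 × 311.942291 = 155.971145
V = π·3² × L = 28.274334 × 155.971145 = 4409.980240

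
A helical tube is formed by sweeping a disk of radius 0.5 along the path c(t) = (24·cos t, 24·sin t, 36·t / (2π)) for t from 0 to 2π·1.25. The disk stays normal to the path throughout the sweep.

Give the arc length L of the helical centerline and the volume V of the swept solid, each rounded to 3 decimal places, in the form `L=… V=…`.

2πR = 2π·24 = 150.796447
per-turn = √(150.796447² + 36²) = √(22739.5685 + 1296) = √24035.5685 = 155.034088
L = 1.25 × 155.034088 = 193.792610
V = π·0.5² × L = 0.785398 × 193.792610 = 152.204360

L=193.793 V=152.204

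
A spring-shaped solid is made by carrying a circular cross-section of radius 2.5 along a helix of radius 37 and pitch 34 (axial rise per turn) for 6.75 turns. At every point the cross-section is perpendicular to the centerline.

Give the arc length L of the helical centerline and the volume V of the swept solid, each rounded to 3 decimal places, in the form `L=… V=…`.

L=1585.919 V=31139.446

2πR = 2π·37 = 232.477856
per-turn = √(232.477856² + 34²) = √(54045.9537 + 1156) = √55201.9537 = 234.950960
L = 6.75 × 234.950960 = 1585.918981
V = π·2.5² × L = 19.634954 × 1585.918981 = 31139.446382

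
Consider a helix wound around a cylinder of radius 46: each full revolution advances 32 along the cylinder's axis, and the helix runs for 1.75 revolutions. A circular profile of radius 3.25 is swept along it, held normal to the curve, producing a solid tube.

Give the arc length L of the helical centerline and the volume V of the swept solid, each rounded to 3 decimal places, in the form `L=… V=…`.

2πR = 2π·46 = 289.026524
per-turn = √(289.026524² + 32²) = √(83536.3317 + 1024) = √84560.3317 = 290.792592
L = 1.75 × 290.792592 = 508.887036
V = π·3.25² × L = 33.183072 × 508.887036 = 16886.435370

L=508.887 V=16886.435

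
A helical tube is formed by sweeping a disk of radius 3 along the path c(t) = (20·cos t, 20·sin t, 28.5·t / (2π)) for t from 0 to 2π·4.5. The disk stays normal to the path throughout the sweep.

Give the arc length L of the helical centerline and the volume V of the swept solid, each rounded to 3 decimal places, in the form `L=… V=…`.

2πR = 2π·20 = 125.663706
per-turn = √(125.663706² + 28.5²) = √(15791.3670 + 812.25) = √16603.6170 = 128.855023
L = 4.5 × 128.855023 = 579.847605
V = π·3² × L = 28.274334 × 579.847605 = 16394.804786

L=579.848 V=16394.805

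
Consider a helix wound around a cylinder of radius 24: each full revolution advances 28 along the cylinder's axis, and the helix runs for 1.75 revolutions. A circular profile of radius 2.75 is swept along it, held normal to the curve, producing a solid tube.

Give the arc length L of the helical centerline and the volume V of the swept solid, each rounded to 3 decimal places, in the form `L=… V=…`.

2πR = 2π·24 = 150.796447
per-turn = √(150.796447² + 28²) = √(22739.5685 + 784) = √23523.5685 = 153.373950
L = 1.75 × 153.373950 = 268.404413
V = π·2.75² × L = 23.758294 × 268.404413 = 6376.831062

L=268.404 V=6376.831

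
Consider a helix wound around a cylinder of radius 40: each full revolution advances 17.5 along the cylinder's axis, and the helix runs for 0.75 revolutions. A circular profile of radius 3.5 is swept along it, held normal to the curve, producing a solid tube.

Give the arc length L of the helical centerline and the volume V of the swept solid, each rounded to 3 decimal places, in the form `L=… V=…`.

2πR = 2π·40 = 251.327412
per-turn = √(251.327412² + 17.5²) = √(63165.4682 + 306.25) = √63471.7182 = 251.935941
L = 0.75 × 251.935941 = 188.951955
V = π·3.5² × L = 38.484510 × 188.951955 = 7271.723420

L=188.952 V=7271.723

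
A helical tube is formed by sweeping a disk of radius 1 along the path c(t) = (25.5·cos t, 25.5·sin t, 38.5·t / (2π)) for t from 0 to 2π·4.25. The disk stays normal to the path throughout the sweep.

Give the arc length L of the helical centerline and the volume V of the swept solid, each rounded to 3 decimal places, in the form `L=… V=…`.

L=700.323 V=2200.130

2πR = 2π·25.5 = 160.221225
per-turn = √(160.221225² + 38.5²) = √(25670.8410 + 1482.25) = √27153.0910 = 164.781950
L = 4.25 × 164.781950 = 700.323288
V = π·1² × L = 3.141593 × 700.323288 = 2200.130495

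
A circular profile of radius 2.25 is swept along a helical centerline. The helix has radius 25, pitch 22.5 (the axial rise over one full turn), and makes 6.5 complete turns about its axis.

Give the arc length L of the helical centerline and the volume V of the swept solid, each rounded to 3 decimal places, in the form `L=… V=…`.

2πR = 2π·25 = 157.079633
per-turn = √(157.079633² + 22.5²) = √(24674.0110 + 506.25) = √25180.2610 = 158.682894
L = 6.5 × 158.682894 = 1031.438814
V = π·2.25² × L = 15.904313 × 1031.438814 = 16404.325544

L=1031.439 V=16404.326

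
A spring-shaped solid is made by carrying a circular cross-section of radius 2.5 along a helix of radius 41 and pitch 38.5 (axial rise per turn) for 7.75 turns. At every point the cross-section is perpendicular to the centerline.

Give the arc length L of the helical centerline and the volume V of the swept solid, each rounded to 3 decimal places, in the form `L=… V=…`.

L=2018.655 V=39636.201

2πR = 2π·41 = 257.610598
per-turn = √(257.610598² + 38.5²) = √(66363.2200 + 1482.25) = √67845.4700 = 260.471630
L = 7.75 × 260.471630 = 2018.655132
V = π·2.5² × L = 19.634954 × 2018.655132 = 39636.200828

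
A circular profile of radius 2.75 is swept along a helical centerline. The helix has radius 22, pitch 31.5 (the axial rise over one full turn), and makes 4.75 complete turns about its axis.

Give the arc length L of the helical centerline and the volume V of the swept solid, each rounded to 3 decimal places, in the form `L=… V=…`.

L=673.425 V=15999.440

2πR = 2π·22 = 138.230077
per-turn = √(138.230077² + 31.5²) = √(19107.5541 + 992.25) = √20099.8041 = 141.773778
L = 4.75 × 141.773778 = 673.425445
V = π·2.75² × L = 23.758294 × 673.425445 = 15999.440016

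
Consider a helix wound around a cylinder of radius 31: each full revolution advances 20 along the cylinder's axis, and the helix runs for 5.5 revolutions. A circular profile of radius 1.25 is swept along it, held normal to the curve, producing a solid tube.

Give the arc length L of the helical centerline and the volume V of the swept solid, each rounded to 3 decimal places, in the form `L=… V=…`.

L=1076.916 V=5286.298

2πR = 2π·31 = 194.778745
per-turn = √(194.778745² + 20²) = √(37938.7593 + 400) = √38338.7593 = 195.802858
L = 5.5 × 195.802858 = 1076.915721
V = π·1.25² × L = 4.908739 × 1076.915721 = 5286.297682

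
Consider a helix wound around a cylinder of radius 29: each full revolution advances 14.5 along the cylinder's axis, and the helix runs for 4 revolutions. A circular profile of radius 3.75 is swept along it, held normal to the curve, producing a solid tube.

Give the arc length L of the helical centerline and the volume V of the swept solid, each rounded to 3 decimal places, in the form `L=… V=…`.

L=731.154 V=32301.377

2πR = 2π·29 = 182.212374
per-turn = √(182.212374² + 14.5²) = √(33201.3492 + 210.25) = √33411.5992 = 182.788400
L = 4 × 182.788400 = 731.153600
V = π·3.75² × L = 44.178647 × 731.153600 = 32301.376586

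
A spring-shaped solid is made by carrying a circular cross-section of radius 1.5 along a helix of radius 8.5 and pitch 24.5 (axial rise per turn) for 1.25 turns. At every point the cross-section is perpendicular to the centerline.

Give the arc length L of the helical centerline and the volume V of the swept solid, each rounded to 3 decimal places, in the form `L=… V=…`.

L=73.448 V=519.175

2πR = 2π·8.5 = 53.407075
per-turn = √(53.407075² + 24.5²) = √(2852.3157 + 600.25) = √3452.5657 = 58.758537
L = 1.25 × 58.758537 = 73.448171
V = π·1.5² × L = 7.068583 × 73.448171 = 519.174529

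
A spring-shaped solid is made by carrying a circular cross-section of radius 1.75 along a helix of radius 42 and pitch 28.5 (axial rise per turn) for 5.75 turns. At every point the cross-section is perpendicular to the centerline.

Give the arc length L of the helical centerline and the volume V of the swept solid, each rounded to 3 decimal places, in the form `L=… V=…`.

2πR = 2π·42 = 263.893783
per-turn = √(263.893783² + 28.5²) = √(69639.9287 + 812.25) = √70452.1787 = 265.428293
L = 5.75 × 265.428293 = 1526.212684
V = π·1.75² × L = 9.621128 × 1526.212684 = 14683.886827

L=1526.213 V=14683.887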